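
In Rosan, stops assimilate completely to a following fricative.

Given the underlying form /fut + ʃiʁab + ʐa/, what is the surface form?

[fuʃʃiʁaʐʐa]

/t/ is the segment targeted by the rule; it sits immediately before /ʃ/, so it assimilates completely and surfaces as [ʃ].
At the second juncture, /b/ likewise becomes [ʐ] adjacent to /ʐ/.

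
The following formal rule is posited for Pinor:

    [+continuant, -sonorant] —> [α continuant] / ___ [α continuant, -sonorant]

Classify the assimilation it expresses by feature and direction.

regressive manner assimilation

The rule copies [continuant] (continuancy) from the environment onto the target fricatives; since [±continuant] encodes the stop/fricative manner contrast, the assimilating dimension is manner.
Since the environment is written after the underscore, the trigger follows the target; the direction is regressive.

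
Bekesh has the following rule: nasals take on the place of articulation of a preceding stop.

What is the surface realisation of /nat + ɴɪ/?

The rule targets /ɴ/ (voiced uvular nasal), which sits after the trigger /t/ (alveolar).
A voiced alveolar nasal is [n], so the surface segment is [n].

[natnɪ]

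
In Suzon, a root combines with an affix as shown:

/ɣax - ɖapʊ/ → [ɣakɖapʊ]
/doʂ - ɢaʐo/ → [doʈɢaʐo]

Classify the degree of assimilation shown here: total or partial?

partial assimilation

Underlying /x/ is realised as [k] next to /ɖ/; /ɖ/ itself does not change.
The change fricative → stop matches the manner of the following /ɖ/, identifying this as manner assimilation.
Place and voice are unchanged, so the assimilation is partial, not total.
Checking the remaining alternation: /ʂ/ → [ʈ] before /ɢ/ (fricative → stop, matching a stop) — only manner changes, and always toward the following segment.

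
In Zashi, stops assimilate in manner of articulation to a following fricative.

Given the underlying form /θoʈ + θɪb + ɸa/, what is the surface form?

The rule targets /ʈ/ (voiceless retroflex stop), which sits before the trigger /θ/ (fricative).
Changing only its manner to fricative gives [ʂ] — the voiceless retroflex fricative.
At the second juncture, /b/ likewise becomes [β] adjacent to /ɸ/.

[θoʂθɪβɸa]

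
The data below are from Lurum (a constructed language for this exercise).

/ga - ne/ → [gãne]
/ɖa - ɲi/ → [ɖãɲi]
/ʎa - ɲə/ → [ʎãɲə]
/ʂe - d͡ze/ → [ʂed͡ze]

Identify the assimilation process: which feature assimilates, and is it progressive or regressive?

The vowel /a/ surfaces as nasalised [ã] next to the following nasal /n/ — it has acquired the [+nasal] feature of its neighbour.
Likewise in the remaining data: /a/ → [ã] before /ɲ/ — each time a vowel is nasalised next to a following nasal.
No change occurs in [ʂed͡ze] because the vowel at the boundary is adjacent to an oral consonant, not a nasal (/e/ next to /d͡z/).
Because the conditioning nasal is to the right of the vowel that changes, the process is regressive (anticipatory).

regressive nasality assimilation (vowel nasalisation)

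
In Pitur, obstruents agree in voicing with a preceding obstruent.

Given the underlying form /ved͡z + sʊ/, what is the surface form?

The rule targets /s/ (voiceless alveolar fricative), which sits after the trigger /d͡z/ (voiced).
Changing only its voicing to voiced gives [z] — the voiced alveolar fricative.

[ved͡zzʊ]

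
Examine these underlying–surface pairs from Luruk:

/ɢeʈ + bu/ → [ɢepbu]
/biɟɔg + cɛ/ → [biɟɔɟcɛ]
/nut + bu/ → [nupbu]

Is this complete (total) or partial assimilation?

partial assimilation

Comparing underlying and surface forms, /ʈ/ → [p] is the alternation; the neighbouring /b/ is constant.
/ʈ/ is retroflex while /b/ is bilabial; the output [p] is bilabial, matching the trigger — so the feature that spreads is place.
Manner and voice are unchanged, so the assimilation is partial, not total.
The same holds elsewhere in the data: /g/ → [ɟ] before /c/ (velar → palatal, matching palatal); /t/ → [p] before /b/ (alveolar → bilabial, matching bilabial) — only place changes, and always toward the following segment.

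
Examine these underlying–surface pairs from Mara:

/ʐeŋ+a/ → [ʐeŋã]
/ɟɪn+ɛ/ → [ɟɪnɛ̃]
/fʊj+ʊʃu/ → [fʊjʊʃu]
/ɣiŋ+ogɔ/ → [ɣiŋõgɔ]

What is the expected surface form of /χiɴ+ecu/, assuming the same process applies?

[χiɴẽcu]

The data show progressive nasality assimilation (vowel nasalisation): /a/ → [ã] after /ŋ/; /ɛ/ → [ɛ̃] after /n/; /o/ → [õ] after /ŋ/ — a vowel is nasalised by an immediately preceding nasal consonant.
No change occurs in [fʊjʊʃu] because the vowel at the boundary is adjacent to an oral consonant, not a nasal (/ʊ/ next to /j/).
The vowel /e/ is adjacent to the preceding nasal /ɴ/, so it acquires [+nasal] and surfaces as [ẽ].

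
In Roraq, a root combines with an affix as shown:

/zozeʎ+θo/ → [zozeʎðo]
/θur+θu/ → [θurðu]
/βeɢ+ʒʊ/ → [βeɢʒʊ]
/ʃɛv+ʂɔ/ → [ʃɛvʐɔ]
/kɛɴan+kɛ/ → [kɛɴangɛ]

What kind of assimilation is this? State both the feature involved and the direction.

progressive voicing assimilation

Underlying /θ/ is realised as [ð] next to /ʎ/; /ʎ/ itself does not change.
/θ/ is voiceless while /ʎ/ is voiced; the output [ð] is voiced, matching the trigger — so the feature that spreads is voicing.
Place and manner are unchanged, so the assimilation is partial, not total.
The other alternating forms pattern the same way: /θ/ → [ð] after /r/ (voiceless → voiced, matching voiced); /ʂ/ → [ʐ] after /v/ (voiceless → voiced, matching voiced); /k/ → [g] after /n/ (voiceless → voiced, matching voiced) — only voicing changes, and always toward the preceding segment.
Nothing changes in [βeɢʒʊ]: there the adjacent consonants already agree in voicing (/ʒ/ and /ɢ/ are both voiced), so this form is consistent with the same rule.
The trigger is the preceding segment, so the direction is progressive (perseverative).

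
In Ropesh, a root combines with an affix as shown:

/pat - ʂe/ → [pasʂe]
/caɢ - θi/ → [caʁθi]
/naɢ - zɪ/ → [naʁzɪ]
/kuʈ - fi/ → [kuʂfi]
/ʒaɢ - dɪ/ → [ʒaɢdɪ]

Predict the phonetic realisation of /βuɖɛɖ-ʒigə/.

[βuɖɛʐʒigə]

The data show regressive manner assimilation: /t/ → [s] before /ʂ/; /ɢ/ → [ʁ] before /θ/; /ɢ/ → [ʁ] before /z/; /ʈ/ → [ʂ] before /f/. In each pair only manner changes, matching the following consonant, while place and voice stay constant.
Nothing changes in [ʒaɢdɪ]: there the adjacent consonants already agree in manner (/ɢ/ and /d/ are both stops), so this form is consistent with the same rule.
The rule targets /ɖ/ (voiced retroflex stop), which sits before the trigger /ʒ/ (fricative).
A voiced retroflex fricative is [ʐ], so the surface segment is [ʐ].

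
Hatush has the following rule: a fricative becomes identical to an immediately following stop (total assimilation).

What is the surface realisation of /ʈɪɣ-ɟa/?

/ɣ/ is the segment targeted by the rule; it sits immediately before /ɟ/, so it assimilates completely and surfaces as [ɟ].

[ʈɪɟɟa]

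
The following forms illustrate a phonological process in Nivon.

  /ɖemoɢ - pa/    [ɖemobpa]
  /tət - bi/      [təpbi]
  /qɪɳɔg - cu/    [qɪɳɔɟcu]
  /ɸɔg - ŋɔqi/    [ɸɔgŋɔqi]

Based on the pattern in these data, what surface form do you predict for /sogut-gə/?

The data show regressive place assimilation: /ɢ/ → [b] before /p/; /t/ → [p] before /b/; /g/ → [ɟ] before /c/. In each pair only place changes, matching the following consonant, while manner and voice stay constant.
Nothing changes in [ɸɔgŋɔqi]: there the adjacent consonants already agree in place (/g/ and /ŋ/ are both velar), so this form is consistent with the same rule.
/t/ is a voiceless alveolar stop. The following trigger /g/ is velar, so /t/ must become velar as well.
Changing only its place to velar gives [k] — the voiceless velar stop.

[sogukgə]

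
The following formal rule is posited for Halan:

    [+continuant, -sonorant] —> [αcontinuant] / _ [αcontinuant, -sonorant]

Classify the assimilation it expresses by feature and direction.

regressive manner assimilation

The shared variable α links the value of [continuant] on the target to that of the neighbouring obstruent. [continuant] distinguishes stops from fricatives — a manner-of-articulation feature — so this is manner assimilation.
The conditioning segment sits to the right of the focus bar, meaning the trigger follows the segment that changes — regressive assimilation.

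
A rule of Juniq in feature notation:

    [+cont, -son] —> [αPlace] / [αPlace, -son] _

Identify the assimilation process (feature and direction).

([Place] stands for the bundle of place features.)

The rule copies the place features (abbreviated [Place]) from the environment onto the target, so the assimilating feature is place.
The conditioning segment sits to the left of the focus bar, meaning the trigger precedes the segment that changes — progressive assimilation.

progressive place assimilation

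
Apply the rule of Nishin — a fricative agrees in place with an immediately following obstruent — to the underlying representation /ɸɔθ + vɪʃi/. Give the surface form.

The rule targets /θ/ (voiceless dental fricative), which sits before the trigger /v/ (labiodental).
Changing only its place to labiodental gives [f] — the voiceless labiodental fricative.

[ɸɔfvɪʃi]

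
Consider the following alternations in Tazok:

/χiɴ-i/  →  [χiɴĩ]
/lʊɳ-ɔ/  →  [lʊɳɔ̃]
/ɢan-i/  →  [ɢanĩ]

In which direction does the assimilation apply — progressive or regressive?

The vowel /i/ surfaces as nasalised [ĩ] next to the preceding nasal /ɴ/ — it has acquired the [+nasal] feature of its neighbour.
The other forms show the same pattern: /ɔ/ → [ɔ̃] after /ɳ/; /i/ → [ĩ] after /n/ — each time a vowel is nasalised next to a preceding nasal.
Because the conditioning nasal is to the left of the vowel that changes, the process is progressive (perseverative).

progressive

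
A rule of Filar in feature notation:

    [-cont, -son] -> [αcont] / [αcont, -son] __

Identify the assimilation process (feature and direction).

The shared variable α links the value of [cont] on the target to that of the neighbouring obstruent. [cont] distinguishes stops from fricatives — a manner-of-articulation feature — so this is manner assimilation.
The conditioning segment sits to the left of the focus bar, meaning the trigger precedes the segment that changes — progressive assimilation.

progressive manner assimilation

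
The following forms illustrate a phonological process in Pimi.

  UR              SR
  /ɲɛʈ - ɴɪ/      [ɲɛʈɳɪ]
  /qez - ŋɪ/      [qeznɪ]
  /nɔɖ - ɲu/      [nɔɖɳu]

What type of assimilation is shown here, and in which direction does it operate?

The segment that alternates is /ɴ/, which surfaces as [ɳ] when adjacent to /ʈ/.
/ɴ/ is uvular while /ʈ/ is retroflex; the output [ɳ] is retroflex, matching the trigger — so the feature that spreads is place.
Manner and voice are unchanged, so the assimilation is partial, not total.
Checking the remaining alternations: /ŋ/ → [n] after /z/ (velar → alveolar, matching alveolar); /ɲ/ → [ɳ] after /ɖ/ (palatal → retroflex, matching retroflex) — only place changes, and always toward the preceding segment.
Since the segment that changes follows the conditioning segment, the assimilation is progressive.

progressive place assimilation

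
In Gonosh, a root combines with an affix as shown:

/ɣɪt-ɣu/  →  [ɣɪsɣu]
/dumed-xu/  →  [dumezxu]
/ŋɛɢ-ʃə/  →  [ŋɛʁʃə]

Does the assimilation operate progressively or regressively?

regressive

Comparing underlying and surface forms, /t/ → [s] is the alternation; the neighbouring /ɣ/ is constant.
/t/ is a stop while /ɣ/ is a fricative; the output [s] is a fricative, matching the trigger — so the feature that spreads is manner.
Checking the remaining alternations: /d/ → [z] before /x/ (stop → fricative, matching a fricative); /ɢ/ → [ʁ] before /ʃ/ (stop → fricative, matching a fricative) — only manner changes, and always toward the following segment.
Since the segment that changes precedes the conditioning segment, the assimilation is regressive.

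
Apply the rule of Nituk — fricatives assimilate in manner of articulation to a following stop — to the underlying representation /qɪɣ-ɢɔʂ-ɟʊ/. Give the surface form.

The rule targets /ɣ/ (voiced velar fricative), which sits before the trigger /ɢ/ (stop).
A voiced velar stop is [g], so the surface segment is [g].
The same rule applies at the second boundary: /ʂ/ → [ʈ] next to /ɟ/.

[qɪgɢɔʈɟʊ]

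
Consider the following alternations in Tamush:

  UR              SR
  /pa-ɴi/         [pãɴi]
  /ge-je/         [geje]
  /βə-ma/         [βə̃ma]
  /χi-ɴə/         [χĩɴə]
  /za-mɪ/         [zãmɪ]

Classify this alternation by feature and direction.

regressive nasality assimilation (vowel nasalisation)

The vowel /a/ surfaces as nasalised [ã] next to the following nasal /ɴ/ — it has acquired the [+nasal] feature of its neighbour.
The other forms show the same pattern: /ə/ → [ə̃] before /m/; /i/ → [ĩ] before /ɴ/; /a/ → [ã] before /m/ — each time a vowel is nasalised next to a following nasal.
No change occurs in [geje] because the vowel at the boundary is adjacent to an oral consonant, not a nasal (/e/ next to /j/).
Because the conditioning nasal is to the right of the vowel that changes, the process is regressive (anticipatory).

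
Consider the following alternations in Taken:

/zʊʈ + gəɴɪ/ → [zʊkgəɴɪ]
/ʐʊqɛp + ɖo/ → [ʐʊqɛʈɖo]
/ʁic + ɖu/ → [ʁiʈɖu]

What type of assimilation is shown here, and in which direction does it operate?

The segment that alternates is /ʈ/, which surfaces as [k] when adjacent to /g/.
The change retroflex → velar matches the place of the following /g/, identifying this as place assimilation.
Manner and voice are unchanged, so the assimilation is partial, not total.
The other alternating forms pattern the same way: /p/ → [ʈ] before /ɖ/ (bilabial → retroflex, matching retroflex); /c/ → [ʈ] before /ɖ/ (palatal → retroflex, matching retroflex) — only place changes, and always toward the following segment.
Since the segment that changes precedes the conditioning segment, the assimilation is regressive.

regressive place assimilation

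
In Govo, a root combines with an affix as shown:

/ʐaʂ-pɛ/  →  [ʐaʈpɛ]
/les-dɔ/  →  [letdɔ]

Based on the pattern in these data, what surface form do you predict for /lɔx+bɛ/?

The data show regressive manner assimilation: /ʂ/ → [ʈ] before /p/; /s/ → [t] before /d/. In each pair only manner changes, matching the following consonant, while place and voice stay constant.
/x/ is a voiceless velar fricative. The following trigger /b/ is a stop, so /x/ must become a stop as well.
A voiceless velar stop is [k], so the surface segment is [k].

[lɔkbɛ]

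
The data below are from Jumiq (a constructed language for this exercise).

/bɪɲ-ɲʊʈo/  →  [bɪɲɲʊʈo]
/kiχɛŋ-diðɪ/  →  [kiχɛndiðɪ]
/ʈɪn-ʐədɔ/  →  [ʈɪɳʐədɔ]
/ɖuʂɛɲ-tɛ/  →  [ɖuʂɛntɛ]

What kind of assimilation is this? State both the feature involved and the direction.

regressive place assimilation

The segment that alternates is /ŋ/, which surfaces as [n] when adjacent to /d/.
/ŋ/ is velar while /d/ is alveolar; the output [n] is alveolar, matching the trigger — so the feature that spreads is place.
Manner and voice are unchanged, so the assimilation is partial, not total.
The other alternating forms pattern the same way: /n/ → [ɳ] before /ʐ/ (alveolar → retroflex, matching retroflex); /ɲ/ → [n] before /t/ (palatal → alveolar, matching alveolar) — only place changes, and always toward the following segment.
Nothing changes in [bɪɲɲʊʈo]: there the adjacent consonants already agree in place (/ɲ/ and /ɲ/ are both palatal), so this form is consistent with the same rule.
Since the segment that changes precedes the conditioning segment, the assimilation is regressive.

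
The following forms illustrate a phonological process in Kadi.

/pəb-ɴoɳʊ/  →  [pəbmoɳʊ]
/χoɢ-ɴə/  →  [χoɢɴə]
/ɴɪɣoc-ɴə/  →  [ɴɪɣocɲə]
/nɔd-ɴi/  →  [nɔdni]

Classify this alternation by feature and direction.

Underlying /ɴ/ is realised as [m] next to /b/; /b/ itself does not change.
/ɴ/ is uvular while /b/ is bilabial; the output [m] is bilabial, matching the trigger — so the feature that spreads is place.
Manner and voice are unchanged, so the assimilation is partial, not total.
The other alternating forms pattern the same way: /ɴ/ → [ɲ] after /c/ (uvular → palatal, matching palatal); /ɴ/ → [n] after /d/ (uvular → alveolar, matching alveolar) — only place changes, and always toward the preceding segment.
Nothing changes in [χoɢɴə]: there the adjacent consonants already agree in place (/ɴ/ and /ɢ/ are both uvular), so this form is consistent with the same rule.
The trigger is the preceding segment, so the direction is progressive (perseverative).

progressive place assimilation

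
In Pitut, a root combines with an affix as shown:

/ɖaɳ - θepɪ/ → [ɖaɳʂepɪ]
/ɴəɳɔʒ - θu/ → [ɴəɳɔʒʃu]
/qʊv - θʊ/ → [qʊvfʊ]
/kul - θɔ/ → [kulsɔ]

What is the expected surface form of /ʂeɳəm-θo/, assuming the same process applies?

The data show progressive place assimilation: /θ/ → [ʂ] after /ɳ/; /θ/ → [ʃ] after /ʒ/; /θ/ → [f] after /v/; /θ/ → [s] after /l/. In each pair only place changes, matching the preceding consonant, while manner and voice stay constant.
/θ/ is a voiceless dental fricative. The preceding trigger /m/ is bilabial, so /θ/ must become bilabial as well.
Changing only its place to bilabial gives [ɸ] — the voiceless bilabial fricative.

[ʂeɳəmɸo]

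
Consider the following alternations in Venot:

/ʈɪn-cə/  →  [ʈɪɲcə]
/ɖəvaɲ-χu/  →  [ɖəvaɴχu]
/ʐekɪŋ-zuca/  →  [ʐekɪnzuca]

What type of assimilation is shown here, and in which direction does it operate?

Comparing underlying and surface forms, /n/ → [ɲ] is the alternation; the neighbouring /c/ is constant.
The change alveolar → palatal matches the place of the following /c/, identifying this as place assimilation.
Manner and voice are unchanged, so the assimilation is partial, not total.
Checking the remaining alternations: /ɲ/ → [ɴ] before /χ/ (palatal → uvular, matching uvular); /ŋ/ → [n] before /z/ (velar → alveolar, matching alveolar) — only place changes, and always toward the following segment.
The trigger is the following segment, so the direction is regressive (anticipatory).

regressive place assimilation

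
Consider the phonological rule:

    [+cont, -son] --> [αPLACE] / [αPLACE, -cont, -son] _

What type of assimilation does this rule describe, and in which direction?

The rule copies the place features (abbreviated [PLACE]) from the environment onto the target, so the assimilating feature is place.
Since the environment is written before the underscore, the trigger precedes the target; the direction is progressive.

progressive place assimilation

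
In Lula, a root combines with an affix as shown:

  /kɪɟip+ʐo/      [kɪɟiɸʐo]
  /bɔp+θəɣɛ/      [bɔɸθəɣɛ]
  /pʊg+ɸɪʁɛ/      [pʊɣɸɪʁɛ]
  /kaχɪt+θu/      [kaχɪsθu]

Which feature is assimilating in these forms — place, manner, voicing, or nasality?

manner

Comparing underlying and surface forms, /p/ → [ɸ] is the alternation; the neighbouring /ʐ/ is constant.
The change stop → fricative matches the manner of the following /ʐ/, identifying this as manner assimilation.
The same holds elsewhere in the data: /p/ → [ɸ] before /θ/ (stop → fricative, matching a fricative); /g/ → [ɣ] before /ɸ/ (stop → fricative, matching a fricative); /t/ → [s] before /θ/ (stop → fricative, matching a fricative) — only manner changes, and always toward the following segment.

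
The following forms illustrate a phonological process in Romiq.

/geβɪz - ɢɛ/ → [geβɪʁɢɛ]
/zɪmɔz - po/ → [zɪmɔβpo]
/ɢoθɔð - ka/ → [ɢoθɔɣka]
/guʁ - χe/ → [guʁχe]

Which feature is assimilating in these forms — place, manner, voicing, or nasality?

Underlying /z/ is realised as [ʁ] next to /ɢ/; /ɢ/ itself does not change.
/z/ is alveolar while /ɢ/ is uvular; the output [ʁ] is uvular, matching the trigger — so the feature that spreads is place.
The same holds elsewhere in the data: /z/ → [β] before /p/ (alveolar → bilabial, matching bilabial); /ð/ → [ɣ] before /k/ (dental → velar, matching velar) — only place changes, and always toward the following segment.
No alternation appears in [guʁχe]: there the adjacent consonants already agree in place (/ʁ/ and /χ/ are both uvular), so this form is consistent with the same rule.

place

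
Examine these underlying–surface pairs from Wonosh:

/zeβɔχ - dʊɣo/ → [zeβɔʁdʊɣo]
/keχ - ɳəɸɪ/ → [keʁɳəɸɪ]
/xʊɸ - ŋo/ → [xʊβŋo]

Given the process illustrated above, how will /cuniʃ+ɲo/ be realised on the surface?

[cuniʒɲo]

The data show regressive voicing assimilation: /χ/ → [ʁ] before /d/; /χ/ → [ʁ] before /ɳ/; /ɸ/ → [β] before /ŋ/. In each pair only voicing changes, matching the following consonant, while place and manner stay constant.
/ʃ/ is a voiceless postalveolar fricative. The following trigger /ɲ/ is voiced, so /ʃ/ must become voiced as well.
Changing only its voicing to voiced gives [ʒ] — the voiced postalveolar fricative.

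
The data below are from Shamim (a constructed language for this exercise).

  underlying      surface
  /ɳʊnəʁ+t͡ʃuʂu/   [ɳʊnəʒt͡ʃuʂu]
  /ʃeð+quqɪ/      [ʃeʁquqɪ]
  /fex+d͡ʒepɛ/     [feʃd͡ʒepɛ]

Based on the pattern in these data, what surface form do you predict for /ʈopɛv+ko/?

[ʈopɛɣko]

The data show regressive place assimilation: /ʁ/ → [ʒ] before /t͡ʃ/; /ð/ → [ʁ] before /q/; /x/ → [ʃ] before /d͡ʒ/. In each pair only place changes, matching the following consonant, while manner and voice stay constant.
The rule targets /v/ (voiced labiodental fricative), which sits before the trigger /k/ (velar).
The voiced velar fricative is [ɣ], so /v/ → [ɣ].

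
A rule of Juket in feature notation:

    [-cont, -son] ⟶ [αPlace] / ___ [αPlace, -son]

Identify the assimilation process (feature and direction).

The rule copies the place features (abbreviated [Place]) from the environment onto the target, so the assimilating feature is place.
Since the environment is written after the underscore, the trigger follows the target; the direction is regressive.

regressive place assimilation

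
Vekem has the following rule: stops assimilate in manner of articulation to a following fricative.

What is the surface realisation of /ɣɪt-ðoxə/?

[ɣɪsðoxə]

The rule targets /t/ (voiceless alveolar stop), which sits before the trigger /ð/ (fricative).
The voiceless alveolar fricative is [s], so /t/ → [s].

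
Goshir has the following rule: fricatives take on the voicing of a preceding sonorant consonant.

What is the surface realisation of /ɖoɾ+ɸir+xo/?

/ɸ/ is a voiceless bilabial fricative. The preceding trigger /ɾ/ is voiced, so /ɸ/ must become voiced as well.
The voiced bilabial fricative is [β], so /ɸ/ → [β].
At the second juncture, /x/ likewise becomes [ɣ] adjacent to /r/.

[ɖoɾβirɣo]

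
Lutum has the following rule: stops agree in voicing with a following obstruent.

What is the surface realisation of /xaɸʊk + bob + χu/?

/k/ is a voiceless velar stop. The following trigger /b/ is voiced, so /k/ must become voiced as well.
A voiced velar stop is [g], so the surface segment is [g].
At the second juncture, /b/ likewise becomes [p] adjacent to /χ/.

[xaɸʊgbopχu]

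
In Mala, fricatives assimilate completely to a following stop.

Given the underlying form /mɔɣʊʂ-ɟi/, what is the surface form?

/ʂ/ is the segment targeted by the rule; it sits immediately before /ɟ/, so it assimilates completely and surfaces as [ɟ].

[mɔɣʊɟɟi]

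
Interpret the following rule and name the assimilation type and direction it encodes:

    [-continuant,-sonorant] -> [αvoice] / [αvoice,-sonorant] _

progressive voicing assimilation

The rule copies [voice] from the environment onto the target, so the assimilating feature is voicing.
The conditioning segment sits to the left of the focus bar, meaning the trigger precedes the segment that changes — progressive assimilation.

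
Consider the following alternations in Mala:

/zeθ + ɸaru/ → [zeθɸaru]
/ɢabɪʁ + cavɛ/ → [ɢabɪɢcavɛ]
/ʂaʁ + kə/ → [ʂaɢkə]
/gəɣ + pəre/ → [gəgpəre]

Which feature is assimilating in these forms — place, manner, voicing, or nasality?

manner

Comparing underlying and surface forms, /ʁ/ → [ɢ] is the alternation; the neighbouring /c/ is constant.
The change fricative → stop matches the manner of the following /c/, identifying this as manner assimilation.
The other alternating forms pattern the same way: /ʁ/ → [ɢ] before /k/ (fricative → stop, matching a stop); /ɣ/ → [g] before /p/ (fricative → stop, matching a stop) — only manner changes, and always toward the following segment.
Nothing changes in [zeθɸaru]: there the adjacent consonants already agree in manner (/θ/ and /ɸ/ are both fricatives), so this form is consistent with the same rule.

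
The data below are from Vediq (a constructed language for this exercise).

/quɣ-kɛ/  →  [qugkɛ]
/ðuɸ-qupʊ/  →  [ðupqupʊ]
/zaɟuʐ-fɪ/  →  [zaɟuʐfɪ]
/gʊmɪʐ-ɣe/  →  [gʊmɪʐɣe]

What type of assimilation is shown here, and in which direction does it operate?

regressive manner assimilation

Underlying /ɣ/ is realised as [g] next to /k/; /k/ itself does not change.
The change fricative → stop matches the manner of the following /k/, identifying this as manner assimilation.
Place and voice are unchanged, so the assimilation is partial, not total.
Checking the remaining alternation: /ɸ/ → [p] before /q/ (fricative → stop, matching a stop) — only manner changes, and always toward the following segment.
No alternation appears in [zaɟuʐfɪ], [gʊmɪʐɣe]: there the adjacent consonants already agree in manner (/ʐ/ and /f/ are both fricatives; /ʐ/ and /ɣ/ are both fricatives), so these forms are consistent with the same rule.
Since the segment that changes precedes the conditioning segment, the assimilation is regressive.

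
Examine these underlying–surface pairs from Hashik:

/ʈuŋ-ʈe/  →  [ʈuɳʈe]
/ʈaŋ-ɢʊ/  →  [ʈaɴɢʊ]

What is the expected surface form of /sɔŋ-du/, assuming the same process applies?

[sɔndu]

The data show regressive place assimilation: /ŋ/ → [ɳ] before /ʈ/; /ŋ/ → [ɴ] before /ɢ/. In each pair only place changes, matching the following consonant, while manner and voice stay constant.
/ŋ/ is a voiced velar nasal. The following trigger /d/ is alveolar, so /ŋ/ must become alveolar as well.
A voiced alveolar nasal is [n], so the surface segment is [n].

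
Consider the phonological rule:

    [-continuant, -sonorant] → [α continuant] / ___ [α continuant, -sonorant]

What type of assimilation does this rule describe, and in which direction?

The rule copies [continuant] (continuancy) from the environment onto the target stops; since [±continuant] encodes the stop/fricative manner contrast, the assimilating dimension is manner.
Since the environment is written after the underscore, the trigger follows the target; the direction is regressive.

regressive manner assimilation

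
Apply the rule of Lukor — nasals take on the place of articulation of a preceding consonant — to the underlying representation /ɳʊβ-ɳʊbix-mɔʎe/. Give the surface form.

/ɳ/ is a voiced retroflex nasal. The preceding trigger /β/ is bilabial, so /ɳ/ must become bilabial as well.
Changing only its place to bilabial gives [m] — the voiced bilabial nasal.
At the second juncture, /m/ likewise becomes [ŋ] adjacent to /x/.

[ɳʊβmʊbixŋɔʎe]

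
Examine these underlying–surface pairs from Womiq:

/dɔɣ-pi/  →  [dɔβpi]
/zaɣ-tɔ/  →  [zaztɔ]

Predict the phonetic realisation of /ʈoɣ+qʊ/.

[ʈoʁqʊ]

The data show regressive place assimilation: /ɣ/ → [β] before /p/; /ɣ/ → [z] before /t/. In each pair only place changes, matching the following consonant, while manner and voice stay constant.
The rule targets /ɣ/ (voiced velar fricative), which sits before the trigger /q/ (uvular).
Changing only its place to uvular gives [ʁ] — the voiced uvular fricative.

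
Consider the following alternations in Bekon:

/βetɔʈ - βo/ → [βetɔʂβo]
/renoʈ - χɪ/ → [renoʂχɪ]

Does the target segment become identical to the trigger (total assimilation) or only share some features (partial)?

partial assimilation

Underlying /ʈ/ is realised as [ʂ] next to /β/; /β/ itself does not change.
/ʈ/ is a stop while /β/ is a fricative; the output [ʂ] is a fricative, matching the trigger — so the feature that spreads is manner.
Place and voice are unchanged, so the assimilation is partial, not total.
The other alternating form patterns the same way: /ʈ/ → [ʂ] before /χ/ (stop → fricative, matching a fricative) — only manner changes, and always toward the following segment.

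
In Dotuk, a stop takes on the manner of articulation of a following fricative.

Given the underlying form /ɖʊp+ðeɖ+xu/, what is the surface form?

The rule targets /p/ (voiceless bilabial stop), which sits before the trigger /ð/ (fricative).
Changing only its manner to fricative gives [ɸ] — the voiceless bilabial fricative.
At the second juncture, /ɖ/ likewise becomes [ʐ] adjacent to /x/.

[ɖʊɸðeʐxu]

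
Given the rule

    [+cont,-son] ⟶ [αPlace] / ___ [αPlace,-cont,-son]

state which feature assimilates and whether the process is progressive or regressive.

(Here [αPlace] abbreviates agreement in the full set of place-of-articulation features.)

The rule copies the place features (abbreviated [Place]) from the environment onto the target, so the assimilating feature is place.
The conditioning segment sits to the right of the focus bar, meaning the trigger follows the segment that changes — regressive assimilation.

regressive place assimilation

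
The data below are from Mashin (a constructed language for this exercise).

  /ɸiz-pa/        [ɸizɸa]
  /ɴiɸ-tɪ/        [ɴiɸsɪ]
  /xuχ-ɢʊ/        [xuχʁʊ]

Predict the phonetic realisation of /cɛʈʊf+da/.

[cɛʈʊfza]

The data show progressive manner assimilation: /p/ → [ɸ] after /z/; /t/ → [s] after /ɸ/; /ɢ/ → [ʁ] after /χ/. In each pair only manner changes, matching the preceding consonant, while place and voice stay constant.
The rule targets /d/ (voiced alveolar stop), which sits after the trigger /f/ (fricative).
Changing only its manner to fricative gives [z] — the voiced alveolar fricative.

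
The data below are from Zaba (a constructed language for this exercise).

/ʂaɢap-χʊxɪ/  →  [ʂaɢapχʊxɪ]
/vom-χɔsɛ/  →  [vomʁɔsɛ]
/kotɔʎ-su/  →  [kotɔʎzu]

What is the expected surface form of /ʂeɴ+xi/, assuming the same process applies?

The data show progressive voicing assimilation: /χ/ → [ʁ] after /m/; /s/ → [z] after /ʎ/. In each pair only voicing changes, matching the preceding consonant, while place and manner stay constant.
Nothing changes in [ʂaɢapχʊxɪ]: there the adjacent consonants already agree in voicing (/χ/ and /p/ are both voiceless), so this form is consistent with the same rule.
/x/ is a voiceless velar fricative. The preceding trigger /ɴ/ is voiced, so /x/ must become voiced as well.
The voiced velar fricative is [ɣ], so /x/ → [ɣ].

[ʂeɴɣi]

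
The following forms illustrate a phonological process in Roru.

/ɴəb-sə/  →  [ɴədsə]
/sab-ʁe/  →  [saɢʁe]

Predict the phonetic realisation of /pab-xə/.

[pagxə]

The data show regressive place assimilation: /b/ → [d] before /s/; /b/ → [ɢ] before /ʁ/. In each pair only place changes, matching the following consonant, while manner and voice stay constant.
/b/ is a voiced bilabial stop. The following trigger /x/ is velar, so /b/ must become velar as well.
A voiced velar stop is [g], so the surface segment is [g].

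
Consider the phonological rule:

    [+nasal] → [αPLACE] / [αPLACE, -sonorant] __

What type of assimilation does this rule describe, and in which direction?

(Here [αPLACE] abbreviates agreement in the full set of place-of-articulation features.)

progressive place assimilation

The shared variable α links the value of the place features (abbreviated [PLACE]) on the target to the same value on the neighbouring segment, so place is the feature that assimilates.
Since the environment is written before the underscore, the trigger precedes the target; the direction is progressive.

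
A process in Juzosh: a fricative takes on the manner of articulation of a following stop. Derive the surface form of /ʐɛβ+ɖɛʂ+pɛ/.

/β/ is a voiced bilabial fricative. The following trigger /ɖ/ is a stop, so /β/ must become a stop as well.
A voiced bilabial stop is [b], so the surface segment is [b].
The same rule applies at the second boundary: /ʂ/ → [ʈ] next to /p/.

[ʐɛbɖɛʈpɛ]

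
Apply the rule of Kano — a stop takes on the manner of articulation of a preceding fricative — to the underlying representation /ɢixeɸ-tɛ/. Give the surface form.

[ɢixeɸsɛ]

/t/ is a voiceless alveolar stop. The preceding trigger /ɸ/ is a fricative, so /t/ must become a fricative as well.
The voiceless alveolar fricative is [s], so /t/ → [s].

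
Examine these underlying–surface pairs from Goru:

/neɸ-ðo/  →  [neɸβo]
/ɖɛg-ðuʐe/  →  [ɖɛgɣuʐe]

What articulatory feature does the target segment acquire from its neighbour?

The segment that alternates is /ð/, which surfaces as [β] when adjacent to /ɸ/.
/ð/ is dental while /ɸ/ is bilabial; the output [β] is bilabial, matching the trigger — so the feature that spreads is place.
The same holds elsewhere in the data: /ð/ → [ɣ] after /g/ (dental → velar, matching velar) — only place changes, and always toward the preceding segment.

place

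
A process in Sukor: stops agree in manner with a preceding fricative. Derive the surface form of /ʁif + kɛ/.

The rule targets /k/ (voiceless velar stop), which sits after the trigger /f/ (fricative).
The voiceless velar fricative is [x], so /k/ → [x].

[ʁifxɛ]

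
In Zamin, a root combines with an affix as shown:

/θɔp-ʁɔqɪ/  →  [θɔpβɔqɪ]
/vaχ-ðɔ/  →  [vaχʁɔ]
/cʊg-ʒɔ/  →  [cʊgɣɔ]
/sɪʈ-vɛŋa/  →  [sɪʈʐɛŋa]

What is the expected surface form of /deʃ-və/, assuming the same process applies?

[deʃʒə]

The data show progressive place assimilation: /ʁ/ → [β] after /p/; /ð/ → [ʁ] after /χ/; /ʒ/ → [ɣ] after /g/; /v/ → [ʐ] after /ʈ/. In each pair only place changes, matching the preceding consonant, while manner and voice stay constant.
/v/ is a voiced labiodental fricative. The preceding trigger /ʃ/ is postalveolar, so /v/ must become postalveolar as well.
The voiced postalveolar fricative is [ʒ], so /v/ → [ʒ].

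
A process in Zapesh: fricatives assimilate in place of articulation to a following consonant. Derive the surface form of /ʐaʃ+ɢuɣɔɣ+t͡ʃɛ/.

/ʃ/ is a voiceless postalveolar fricative. The following trigger /ɢ/ is uvular, so /ʃ/ must become uvular as well.
A voiceless uvular fricative is [χ], so the surface segment is [χ].
At the second juncture, /ɣ/ likewise becomes [ʒ] adjacent to /t͡ʃ/.

[ʐaχɢuɣɔʒt͡ʃɛ]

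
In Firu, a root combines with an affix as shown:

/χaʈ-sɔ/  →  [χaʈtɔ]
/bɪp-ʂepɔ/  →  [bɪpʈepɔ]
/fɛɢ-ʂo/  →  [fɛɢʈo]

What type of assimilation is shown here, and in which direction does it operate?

progressive manner assimilation

Underlying /s/ is realised as [t] next to /ʈ/; /ʈ/ itself does not change.
/s/ is a fricative while /ʈ/ is a stop; the output [t] is a stop, matching the trigger — so the feature that spreads is manner.
Place and voice are unchanged, so the assimilation is partial, not total.
Checking the remaining alternations: /ʂ/ → [ʈ] after /p/ (fricative → stop, matching a stop); /ʂ/ → [ʈ] after /ɢ/ (fricative → stop, matching a stop) — only manner changes, and always toward the preceding segment.
The trigger is the preceding segment, so the direction is progressive (perseverative).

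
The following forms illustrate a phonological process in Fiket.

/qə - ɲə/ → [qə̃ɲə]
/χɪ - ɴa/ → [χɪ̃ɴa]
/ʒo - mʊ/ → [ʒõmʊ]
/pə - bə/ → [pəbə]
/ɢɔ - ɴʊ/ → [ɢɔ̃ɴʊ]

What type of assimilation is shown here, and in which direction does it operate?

regressive nasality assimilation (vowel nasalisation)

The vowel /ə/ surfaces as nasalised [ə̃] next to the following nasal /ɲ/ — it has acquired the [+nasal] feature of its neighbour.
The other forms show the same pattern: /ɪ/ → [ɪ̃] before /ɴ/; /o/ → [õ] before /m/; /ɔ/ → [ɔ̃] before /ɴ/ — each time a vowel is nasalised next to a following nasal.
No change occurs in [pəbə] because the vowel at the boundary is adjacent to an oral consonant, not a nasal (/ə/ next to /b/).
Because the conditioning nasal is to the right of the vowel that changes, the process is regressive (anticipatory).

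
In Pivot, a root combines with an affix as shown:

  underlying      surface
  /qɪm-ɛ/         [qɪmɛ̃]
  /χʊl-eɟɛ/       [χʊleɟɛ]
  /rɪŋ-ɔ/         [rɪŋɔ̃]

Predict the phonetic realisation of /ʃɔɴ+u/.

The data show progressive nasality assimilation (vowel nasalisation): /ɛ/ → [ɛ̃] after /m/; /ɔ/ → [ɔ̃] after /ŋ/ — a vowel is nasalised by an immediately preceding nasal consonant.
No change occurs in [χʊleɟɛ] because the vowel at the boundary is adjacent to an oral consonant, not a nasal (/e/ next to /l/).
/u/ sits next to the nasal /ɴ/ and is therefore nasalised to [ũ].

[ʃɔɴũ]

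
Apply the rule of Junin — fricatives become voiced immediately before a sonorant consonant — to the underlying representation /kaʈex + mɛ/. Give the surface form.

/x/ is a voiceless velar fricative. The following trigger /m/ is voiced, so /x/ must become voiced as well.
A voiced velar fricative is [ɣ], so the surface segment is [ɣ].

[kaʈeɣmɛ]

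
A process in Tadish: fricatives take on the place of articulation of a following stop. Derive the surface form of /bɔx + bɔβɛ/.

/x/ is a voiceless velar fricative. The following trigger /b/ is bilabial, so /x/ must become bilabial as well.
The voiceless bilabial fricative is [ɸ], so /x/ → [ɸ].

[bɔɸbɔβɛ]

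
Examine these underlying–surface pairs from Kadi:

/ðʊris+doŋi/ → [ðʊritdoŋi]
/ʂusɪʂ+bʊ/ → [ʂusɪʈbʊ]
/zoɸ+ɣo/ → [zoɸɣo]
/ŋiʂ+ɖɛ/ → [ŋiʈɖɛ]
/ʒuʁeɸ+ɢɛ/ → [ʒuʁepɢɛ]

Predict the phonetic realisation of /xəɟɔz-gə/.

The data show regressive manner assimilation: /s/ → [t] before /d/; /ʂ/ → [ʈ] before /b/; /ʂ/ → [ʈ] before /ɖ/; /ɸ/ → [p] before /ɢ/. In each pair only manner changes, matching the following consonant, while place and voice stay constant.
No alternation appears in [zoɸɣo]: there the adjacent consonants already agree in manner (/ɸ/ and /ɣ/ are both fricatives), so this form is consistent with the same rule.
The rule targets /z/ (voiced alveolar fricative), which sits before the trigger /g/ (stop).
A voiced alveolar stop is [d], so the surface segment is [d].

[xəɟɔdgə]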